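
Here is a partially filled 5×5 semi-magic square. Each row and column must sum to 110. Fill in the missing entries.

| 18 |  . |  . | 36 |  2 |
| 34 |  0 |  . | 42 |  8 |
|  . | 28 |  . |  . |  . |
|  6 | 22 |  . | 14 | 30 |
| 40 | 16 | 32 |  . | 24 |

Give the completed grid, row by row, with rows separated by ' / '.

18 44 10 36 2 / 34 0 26 42 8 / 12 28 4 20 46 / 6 22 38 14 30 / 40 16 32 -2 24

The remaining cell in row 2 is (2,3) = 110 − 84 = 26.
Row 4 must total 110; the given cells sum to 72, so (4,3) = 38.
The remaining cell in row 5 is (5,4) = 110 − 112 = -2.
Using column 1: 18 + 34 + 6 + 40 + ? → (3,1) = 110 − 98 = 12.
Column 2 must total 110; the given cells sum to 66, so (1,2) = 44.
From column 4, 110 − (36 + 42 + 14 + (-2)) gives (3,4) = 20.
The remaining cell in column 5 is (3,5) = 110 − 64 = 46.
The remaining cell in row 1 is (1,3) = 110 − 100 = 10.
Row 3: 12 + 28 + 20 + 46 + ? = 110, so (3,3) = 4.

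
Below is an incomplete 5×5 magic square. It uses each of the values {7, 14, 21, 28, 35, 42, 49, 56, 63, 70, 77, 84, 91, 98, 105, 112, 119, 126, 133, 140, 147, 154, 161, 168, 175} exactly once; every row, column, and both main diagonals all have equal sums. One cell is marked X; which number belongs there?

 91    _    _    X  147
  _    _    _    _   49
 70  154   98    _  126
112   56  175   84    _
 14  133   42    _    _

The 25 entries sum to 2275, so each line sums to 2275/5 = 455.
The remaining cell in row 3 is (3,4) = 455 − 448 = 7.
Row 4: 112 + 56 + 175 + 84 + ? = 455, so (4,5) = 28.
From column 1, 455 − (91 + 70 + 112 + 14) gives (2,1) = 168.
The remaining cell in column 5 is (5,5) = 455 − 350 = 105.
Main diagonal must total 455; the given cells sum to 378, so (2,2) = 77.
The remaining cell in anti-diagonal is (2,4) = 455 − 315 = 140.
Row 2 needs 455; the known cells sum to 434, so (2,3) = 21.
Using row 5: 14 + 133 + 42 + 105 + ? → (5,4) = 455 − 294 = 161.
Column 2 needs 455; the known cells sum to 420, so (1,2) = 35.
Column 3 must total 455; the given cells sum to 336, so (1,3) = 119.
Column 4: 140 + 7 + 84 + 161 + ? = 455, so (1,4) = 63.

63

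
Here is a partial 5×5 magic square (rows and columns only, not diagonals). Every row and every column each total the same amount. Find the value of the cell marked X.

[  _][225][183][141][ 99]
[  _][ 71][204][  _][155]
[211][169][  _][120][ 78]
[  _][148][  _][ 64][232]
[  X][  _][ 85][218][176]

Column 5 is complete and sums to 740; that is the magic constant.
Row 1 must total 740; the given cells sum to 648, so (1,1) = 92.
From row 3, 740 − (211 + 169 + 120 + 78) gives (3,3) = 162.
Column 2 must total 740; the given cells sum to 613, so (5,2) = 127.
Column 3: 183 + 204 + 162 + 85 + ? = 740, so (4,3) = 106.
Using column 4: 141 + 120 + 64 + 218 + ? → (2,4) = 740 − 543 = 197.
Row 2 must total 740; the given cells sum to 627, so (2,1) = 113.
Row 4: 148 + 106 + 64 + 232 + ? = 740, so (4,1) = 190.
Row 5: 127 + 85 + 218 + 176 + ? = 740, so (5,1) = 134.

134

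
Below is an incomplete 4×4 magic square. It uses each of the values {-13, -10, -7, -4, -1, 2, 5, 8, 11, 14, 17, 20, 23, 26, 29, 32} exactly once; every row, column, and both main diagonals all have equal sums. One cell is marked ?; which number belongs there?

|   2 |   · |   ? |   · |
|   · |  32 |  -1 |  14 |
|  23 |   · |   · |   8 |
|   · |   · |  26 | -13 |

-4

The 16 entries sum to 152, so each line sums to 152/4 = 38.
Row 2 needs 38; the known cells sum to 45, so (2,1) = -7.
The remaining cell in column 1 is (4,1) = 38 − 18 = 20.
Column 4 must total 38; the given cells sum to 9, so (1,4) = 29.
From main diagonal, 38 − (2 + 32 + (-13)) gives (3,3) = 17.
Anti-diagonal must total 38; the given cells sum to 48, so (3,2) = -10.
Row 4 must total 38; the given cells sum to 33, so (4,2) = 5.
The remaining cell in column 2 is (1,2) = 38 − 27 = 11.
Column 3 must total 38; the given cells sum to 42, so (1,3) = -4.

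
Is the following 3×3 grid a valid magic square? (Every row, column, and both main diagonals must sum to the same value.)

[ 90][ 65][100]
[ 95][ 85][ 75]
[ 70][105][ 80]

Row 1: 90 + 65 + 100 = 255.
Row 2: 95 + 85 + 75 = 255.
Row 3: 70 + 105 + 80 = 255.
Column 1: 90 + 95 + 70 = 255.
Column 2: 65 + 85 + 105 = 255.
Column 3: 100 + 75 + 80 = 255.
Main diagonal: 90 + 85 + 80 = 255.
Anti-diagonal: 100 + 85 + 70 = 255.
All lines sum to 255.

Yes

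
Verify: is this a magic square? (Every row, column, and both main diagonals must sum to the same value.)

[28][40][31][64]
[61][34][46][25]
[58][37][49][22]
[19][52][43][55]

Row 1: 28 + 40 + 31 + 64 = 163.
Row 2: 61 + 34 + 46 + 25 = 166.
Row 3: 58 + 37 + 49 + 22 = 166.
Row 4: 19 + 52 + 43 + 55 = 169.
Column 1: 28 + 61 + 58 + 19 = 166.
Column 2: 40 + 34 + 37 + 52 = 163.
Column 3: 31 + 46 + 49 + 43 = 169.
Column 4: 64 + 25 + 22 + 55 = 166.
Main diagonal: 28 + 34 + 49 + 55 = 166.
Anti-diagonal: 64 + 46 + 37 + 19 = 166.

No — row 4 sums to 169 but column 4 sums to 166.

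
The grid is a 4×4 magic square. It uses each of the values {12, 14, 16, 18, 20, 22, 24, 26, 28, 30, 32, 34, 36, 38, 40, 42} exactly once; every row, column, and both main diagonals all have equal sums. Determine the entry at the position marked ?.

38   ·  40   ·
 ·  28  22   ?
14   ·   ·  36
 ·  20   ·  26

The 16 entries sum to 432, so each line sums to 432/4 = 108.
Using main diagonal: 38 + 28 + 26 + ? → (3,3) = 108 − 92 = 16.
Row 3 needs 108; the known cells sum to 66, so (3,2) = 42.
Column 2: 28 + 42 + 20 + ? = 108, so (1,2) = 18.
The remaining cell in column 3 is (4,3) = 108 − 78 = 30.
Row 1 needs 108; the known cells sum to 96, so (1,4) = 12.
Using row 4: 20 + 30 + 26 + ? → (4,1) = 108 − 76 = 32.
Using column 1: 38 + 14 + 32 + ? → (2,1) = 108 − 84 = 24.
The remaining cell in column 4 is (2,4) = 108 − 74 = 34.

34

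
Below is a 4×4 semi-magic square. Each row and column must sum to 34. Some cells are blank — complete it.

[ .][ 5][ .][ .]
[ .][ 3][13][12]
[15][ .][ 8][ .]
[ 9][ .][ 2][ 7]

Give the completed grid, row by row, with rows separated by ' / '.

From row 2, 34 − (3 + 13 + 12) gives (2,1) = 6.
The remaining cell in row 4 is (4,2) = 34 − 18 = 16.
Using column 1: 6 + 15 + 9 + ? → (1,1) = 34 − 30 = 4.
Column 2 needs 34; the known cells sum to 24, so (3,2) = 10.
Column 3: 13 + 8 + 2 + ? = 34, so (1,3) = 11.
Row 1: 4 + 5 + 11 + ? = 34, so (1,4) = 14.
Row 3 must total 34; the given cells sum to 33, so (3,4) = 1.

4 5 11 14 / 6 3 13 12 / 15 10 8 1 / 9 16 2 7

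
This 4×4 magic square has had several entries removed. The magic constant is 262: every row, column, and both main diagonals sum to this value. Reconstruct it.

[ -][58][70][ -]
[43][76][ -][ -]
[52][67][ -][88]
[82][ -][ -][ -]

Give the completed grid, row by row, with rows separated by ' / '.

Row 3 must total 262; the given cells sum to 207, so (3,3) = 55.
Column 1 must total 262; the given cells sum to 177, so (1,1) = 85.
Using column 2: 58 + 76 + 67 + ? → (4,2) = 262 − 201 = 61.
From main diagonal, 262 − (85 + 76 + 55) gives (4,4) = 46.
Row 1 needs 262; the known cells sum to 213, so (1,4) = 49.
From row 4, 262 − (82 + 61 + 46) gives (4,3) = 73.
Column 3 must total 262; the given cells sum to 198, so (2,3) = 64.
From column 4, 262 − (49 + 88 + 46) gives (2,4) = 79.

85 58 70 49 / 43 76 64 79 / 52 67 55 88 / 82 61 73 46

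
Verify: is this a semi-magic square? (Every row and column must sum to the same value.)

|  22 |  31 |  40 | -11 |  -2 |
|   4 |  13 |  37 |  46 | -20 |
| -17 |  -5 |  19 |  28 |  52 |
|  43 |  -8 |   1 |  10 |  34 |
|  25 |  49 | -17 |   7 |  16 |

Row 1: 22 + 31 + 40 + (-11) + (-2) = 80.
Row 2: 4 + 13 + 37 + 46 + (-20) = 80.
Row 3: -17 + (-5) + 19 + 28 + 52 = 77.
Row 4: 43 + (-8) + 1 + 10 + 34 = 80.
Row 5: 25 + 49 + (-17) + 7 + 16 = 80.
Column 1: 22 + 4 + (-17) + 43 + 25 = 77.
Column 2: 31 + 13 + (-5) + (-8) + 49 = 80.
Column 3: 40 + 37 + 19 + 1 + (-17) = 80.
Column 4: -11 + 46 + 28 + 10 + 7 = 80.
Column 5: -2 + (-20) + 52 + 34 + 16 = 80.

No — column 1 sums to 77 but column 2 sums to 80.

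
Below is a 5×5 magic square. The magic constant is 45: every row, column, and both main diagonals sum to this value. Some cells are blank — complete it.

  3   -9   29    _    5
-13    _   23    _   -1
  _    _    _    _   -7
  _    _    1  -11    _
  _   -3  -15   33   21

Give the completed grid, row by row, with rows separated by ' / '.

3 -9 29 17 5 / -13 25 23 11 -1 / 31 19 7 -5 -7 / 15 13 1 -11 27 / 9 -3 -15 33 21

Row 1 needs 45; the known cells sum to 28, so (1,4) = 17.
Row 5 needs 45; the known cells sum to 36, so (5,1) = 9.
From column 3, 45 − (29 + 23 + 1 + (-15)) gives (3,3) = 7.
Column 5 must total 45; the given cells sum to 18, so (4,5) = 27.
Main diagonal needs 45; the known cells sum to 20, so (2,2) = 25.
Row 2 must total 45; the given cells sum to 34, so (2,4) = 11.
Column 4 needs 45; the known cells sum to 50, so (3,4) = -5.
Anti-diagonal needs 45; the known cells sum to 32, so (4,2) = 13.
Row 4: 13 + 1 + (-11) + 27 + ? = 45, so (4,1) = 15.
Using column 1: 3 + (-13) + 15 + 9 + ? → (3,1) = 45 − 14 = 31.
Column 2 needs 45; the known cells sum to 26, so (3,2) = 19.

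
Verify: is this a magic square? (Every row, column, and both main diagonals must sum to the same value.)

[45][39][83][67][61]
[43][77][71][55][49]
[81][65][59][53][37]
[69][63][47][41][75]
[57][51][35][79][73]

Yes

Row 1: 45 + 39 + 83 + 67 + 61 = 295.
Row 2: 43 + 77 + 71 + 55 + 49 = 295.
Row 3: 81 + 65 + 59 + 53 + 37 = 295.
Row 4: 69 + 63 + 47 + 41 + 75 = 295.
Row 5: 57 + 51 + 35 + 79 + 73 = 295.
Column 1: 45 + 43 + 81 + 69 + 57 = 295.
Column 2: 39 + 77 + 65 + 63 + 51 = 295.
Column 3: 83 + 71 + 59 + 47 + 35 = 295.
Column 4: 67 + 55 + 53 + 41 + 79 = 295.
Column 5: 61 + 49 + 37 + 75 + 73 = 295.
Main diagonal: 45 + 77 + 59 + 41 + 73 = 295.
Anti-diagonal: 61 + 55 + 59 + 63 + 57 = 295.
All lines sum to 295.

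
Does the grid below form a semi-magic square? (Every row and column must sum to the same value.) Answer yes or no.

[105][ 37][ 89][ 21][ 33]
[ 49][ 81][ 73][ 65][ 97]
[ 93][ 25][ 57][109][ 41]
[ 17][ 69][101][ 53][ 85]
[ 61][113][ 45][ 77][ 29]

No — column 3 sums to 365 but row 5 sums to 325.

Row 1: 105 + 37 + 89 + 21 + 33 = 285.
Row 2: 49 + 81 + 73 + 65 + 97 = 365.
Row 3: 93 + 25 + 57 + 109 + 41 = 325.
Row 4: 17 + 69 + 101 + 53 + 85 = 325.
Row 5: 61 + 113 + 45 + 77 + 29 = 325.
Column 1: 105 + 49 + 93 + 17 + 61 = 325.
Column 2: 37 + 81 + 25 + 69 + 113 = 325.
Column 3: 89 + 73 + 57 + 101 + 45 = 365.
Column 4: 21 + 65 + 109 + 53 + 77 = 325.
Column 5: 33 + 97 + 41 + 85 + 29 = 285.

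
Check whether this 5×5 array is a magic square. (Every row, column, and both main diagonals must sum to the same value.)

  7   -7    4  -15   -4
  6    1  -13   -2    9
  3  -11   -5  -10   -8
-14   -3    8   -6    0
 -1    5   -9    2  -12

Row 1: 7 + (-7) + 4 + (-15) + (-4) = -15.
Row 2: 6 + 1 + (-13) + (-2) + 9 = 1.
Row 3: 3 + (-11) + (-5) + (-10) + (-8) = -31.
Row 4: -14 + (-3) + 8 + (-6) + 0 = -15.
Row 5: -1 + 5 + (-9) + 2 + (-12) = -15.
Column 1: 7 + 6 + 3 + (-14) + (-1) = 1.
Column 2: -7 + 1 + (-11) + (-3) + 5 = -15.
Column 3: 4 + (-13) + (-5) + 8 + (-9) = -15.
Column 4: -15 + (-2) + (-10) + (-6) + 2 = -31.
Column 5: -4 + 9 + (-8) + 0 + (-12) = -15.
Main diagonal: 7 + 1 + (-5) + (-6) + (-12) = -15.
Anti-diagonal: -4 + (-2) + (-5) + (-3) + (-1) = -15.

No — row 2 sums to 1 but column 2 sums to -15.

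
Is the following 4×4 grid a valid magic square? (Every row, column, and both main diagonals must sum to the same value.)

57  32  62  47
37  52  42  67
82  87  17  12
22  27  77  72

Row 1: 57 + 32 + 62 + 47 = 198.
Row 2: 37 + 52 + 42 + 67 = 198.
Row 3: 82 + 87 + 17 + 12 = 198.
Row 4: 22 + 27 + 77 + 72 = 198.
Column 1: 57 + 37 + 82 + 22 = 198.
Column 2: 32 + 52 + 87 + 27 = 198.
Column 3: 62 + 42 + 17 + 77 = 198.
Column 4: 47 + 67 + 12 + 72 = 198.
Main diagonal: 57 + 52 + 17 + 72 = 198.
Anti-diagonal: 47 + 42 + 87 + 22 = 198.
All lines sum to 198.

Yes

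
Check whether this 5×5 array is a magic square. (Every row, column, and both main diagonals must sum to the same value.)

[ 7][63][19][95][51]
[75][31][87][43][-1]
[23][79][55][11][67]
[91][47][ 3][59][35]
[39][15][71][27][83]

Row 1: 7 + 63 + 19 + 95 + 51 = 235.
Row 2: 75 + 31 + 87 + 43 + (-1) = 235.
Row 3: 23 + 79 + 55 + 11 + 67 = 235.
Row 4: 91 + 47 + 3 + 59 + 35 = 235.
Row 5: 39 + 15 + 71 + 27 + 83 = 235.
Column 1: 7 + 75 + 23 + 91 + 39 = 235.
Column 2: 63 + 31 + 79 + 47 + 15 = 235.
Column 3: 19 + 87 + 55 + 3 + 71 = 235.
Column 4: 95 + 43 + 11 + 59 + 27 = 235.
Column 5: 51 + (-1) + 67 + 35 + 83 = 235.
Main diagonal: 7 + 31 + 55 + 59 + 83 = 235.
Anti-diagonal: 51 + 43 + 55 + 47 + 39 = 235.
All lines sum to 235.

Yes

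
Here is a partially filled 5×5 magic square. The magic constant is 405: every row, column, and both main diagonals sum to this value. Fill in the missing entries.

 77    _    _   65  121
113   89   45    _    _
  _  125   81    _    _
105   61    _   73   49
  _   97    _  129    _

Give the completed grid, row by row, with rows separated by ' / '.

Row 4 needs 405; the known cells sum to 288, so (4,3) = 117.
Column 2: 89 + 125 + 61 + 97 + ? = 405, so (1,2) = 33.
Using main diagonal: 77 + 89 + 81 + 73 + ? → (5,5) = 405 − 320 = 85.
Row 1 needs 405; the known cells sum to 296, so (1,3) = 109.
Column 3: 109 + 45 + 81 + 117 + ? = 405, so (5,3) = 53.
The remaining cell in row 5 is (5,1) = 405 − 364 = 41.
Column 1 needs 405; the known cells sum to 336, so (3,1) = 69.
Using anti-diagonal: 121 + 81 + 61 + 41 + ? → (2,4) = 405 − 304 = 101.
From row 2, 405 − (113 + 89 + 45 + 101) gives (2,5) = 57.
The remaining cell in column 4 is (3,4) = 405 − 368 = 37.
The remaining cell in column 5 is (3,5) = 405 − 312 = 93.

77 33 109 65 121 / 113 89 45 101 57 / 69 125 81 37 93 / 105 61 117 73 49 / 41 97 53 129 85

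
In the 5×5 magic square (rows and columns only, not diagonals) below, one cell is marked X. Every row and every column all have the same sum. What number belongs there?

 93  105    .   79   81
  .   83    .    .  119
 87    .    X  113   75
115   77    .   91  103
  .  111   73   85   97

Column 5 is complete and sums to 475; that is the magic constant.
Row 1 needs 475; the known cells sum to 358, so (1,3) = 117.
Using row 4: 115 + 77 + 91 + 103 + ? → (4,3) = 475 − 386 = 89.
Using row 5: 111 + 73 + 85 + 97 + ? → (5,1) = 475 − 366 = 109.
Column 1 needs 475; the known cells sum to 404, so (2,1) = 71.
Column 2: 105 + 83 + 77 + 111 + ? = 475, so (3,2) = 99.
Using column 4: 79 + 113 + 91 + 85 + ? → (2,4) = 475 − 368 = 107.
From row 2, 475 − (71 + 83 + 107 + 119) gives (2,3) = 95.
Using row 3: 87 + 99 + 113 + 75 + ? → (3,3) = 475 − 374 = 101.

101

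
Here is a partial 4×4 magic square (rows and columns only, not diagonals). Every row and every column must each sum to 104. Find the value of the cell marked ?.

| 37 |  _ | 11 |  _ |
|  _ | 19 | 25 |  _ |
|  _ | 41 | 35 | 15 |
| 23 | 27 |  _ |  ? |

Row 3: 41 + 35 + 15 + ? = 104, so (3,1) = 13.
Using column 1: 37 + 13 + 23 + ? → (2,1) = 104 − 73 = 31.
Using column 2: 19 + 41 + 27 + ? → (1,2) = 104 − 87 = 17.
Column 3 needs 104; the known cells sum to 71, so (4,3) = 33.
Row 1: 37 + 17 + 11 + ? = 104, so (1,4) = 39.
Row 2: 31 + 19 + 25 + ? = 104, so (2,4) = 29.
The remaining cell in row 4 is (4,4) = 104 − 83 = 21.

21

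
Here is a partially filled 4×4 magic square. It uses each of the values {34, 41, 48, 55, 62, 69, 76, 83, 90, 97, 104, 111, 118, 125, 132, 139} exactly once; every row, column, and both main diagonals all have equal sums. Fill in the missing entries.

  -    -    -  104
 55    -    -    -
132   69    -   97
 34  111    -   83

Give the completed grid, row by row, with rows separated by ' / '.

125 76 41 104 / 55 90 139 62 / 132 69 48 97 / 34 111 118 83

The 16 entries sum to 1384, so each line sums to 1384/4 = 346.
The remaining cell in row 3 is (3,3) = 346 − 298 = 48.
The remaining cell in row 4 is (4,3) = 346 − 228 = 118.
Using column 1: 55 + 132 + 34 + ? → (1,1) = 346 − 221 = 125.
From column 4, 346 − (104 + 97 + 83) gives (2,4) = 62.
Main diagonal: 125 + 48 + 83 + ? = 346, so (2,2) = 90.
Anti-diagonal must total 346; the given cells sum to 207, so (2,3) = 139.
The remaining cell in column 2 is (1,2) = 346 − 270 = 76.
Column 3 must total 346; the given cells sum to 305, so (1,3) = 41.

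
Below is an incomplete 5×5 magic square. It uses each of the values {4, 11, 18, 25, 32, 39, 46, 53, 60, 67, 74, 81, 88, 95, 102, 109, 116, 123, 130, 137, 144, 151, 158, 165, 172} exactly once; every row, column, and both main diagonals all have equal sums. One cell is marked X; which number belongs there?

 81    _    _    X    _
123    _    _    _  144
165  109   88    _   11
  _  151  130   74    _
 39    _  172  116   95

158

The 25 entries sum to 2200, so each line sums to 2200/5 = 440.
The remaining cell in row 3 is (3,4) = 440 − 373 = 67.
The remaining cell in row 5 is (5,2) = 440 − 422 = 18.
Column 1 must total 440; the given cells sum to 408, so (4,1) = 32.
Using main diagonal: 81 + 88 + 74 + 95 + ? → (2,2) = 440 − 338 = 102.
The remaining cell in row 4 is (4,5) = 440 − 387 = 53.
Column 2 must total 440; the given cells sum to 380, so (1,2) = 60.
Column 5: 144 + 11 + 53 + 95 + ? = 440, so (1,5) = 137.
Anti-diagonal must total 440; the given cells sum to 415, so (2,4) = 25.
Row 2 needs 440; the known cells sum to 394, so (2,3) = 46.
Column 3 needs 440; the known cells sum to 436, so (1,3) = 4.
The remaining cell in column 4 is (1,4) = 440 − 282 = 158.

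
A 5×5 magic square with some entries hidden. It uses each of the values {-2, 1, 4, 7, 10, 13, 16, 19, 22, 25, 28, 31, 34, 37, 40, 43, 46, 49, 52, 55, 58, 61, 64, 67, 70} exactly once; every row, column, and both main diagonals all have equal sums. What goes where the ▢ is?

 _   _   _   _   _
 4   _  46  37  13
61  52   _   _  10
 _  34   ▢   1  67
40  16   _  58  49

25

The 25 entries sum to 850, so each line sums to 850/5 = 170.
Using row 2: 4 + 46 + 37 + 13 + ? → (2,2) = 170 − 100 = 70.
Row 5 needs 170; the known cells sum to 163, so (5,3) = 7.
Using column 2: 70 + 52 + 34 + 16 + ? → (1,2) = 170 − 172 = -2.
Column 5: 13 + 10 + 67 + 49 + ? = 170, so (1,5) = 31.
Anti-diagonal: 31 + 37 + 34 + 40 + ? = 170, so (3,3) = 28.
From row 3, 170 − (61 + 52 + 28 + 10) gives (3,4) = 19.
From column 4, 170 − (37 + 19 + 1 + 58) gives (1,4) = 55.
Main diagonal: 70 + 28 + 1 + 49 + ? = 170, so (1,1) = 22.
The remaining cell in row 1 is (1,3) = 170 − 106 = 64.
Using column 1: 22 + 4 + 61 + 40 + ? → (4,1) = 170 − 127 = 43.
Using column 3: 64 + 46 + 28 + 7 + ? → (4,3) = 170 − 145 = 25.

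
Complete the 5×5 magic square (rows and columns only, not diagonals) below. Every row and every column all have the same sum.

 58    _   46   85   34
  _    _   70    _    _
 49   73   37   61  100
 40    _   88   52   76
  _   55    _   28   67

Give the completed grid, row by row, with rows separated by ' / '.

Row 3 is already complete: 49 + 73 + 37 + 61 + 100 = 320, so that is the magic constant.
The remaining cell in row 1 is (1,2) = 320 − 223 = 97.
Row 4: 40 + 88 + 52 + 76 + ? = 320, so (4,2) = 64.
Column 2 needs 320; the known cells sum to 289, so (2,2) = 31.
From column 3, 320 − (46 + 70 + 37 + 88) gives (5,3) = 79.
Using column 4: 85 + 61 + 52 + 28 + ? → (2,4) = 320 − 226 = 94.
Column 5 must total 320; the given cells sum to 277, so (2,5) = 43.
Row 2 must total 320; the given cells sum to 238, so (2,1) = 82.
Using row 5: 55 + 79 + 28 + 67 + ? → (5,1) = 320 − 229 = 91.

58 97 46 85 34 / 82 31 70 94 43 / 49 73 37 61 100 / 40 64 88 52 76 / 91 55 79 28 67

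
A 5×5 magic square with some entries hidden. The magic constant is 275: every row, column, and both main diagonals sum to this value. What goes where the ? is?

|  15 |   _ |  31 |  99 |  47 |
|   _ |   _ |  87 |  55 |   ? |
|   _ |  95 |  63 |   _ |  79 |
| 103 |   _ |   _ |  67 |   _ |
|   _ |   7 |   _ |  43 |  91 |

Row 1 must total 275; the given cells sum to 192, so (1,2) = 83.
Column 4 needs 275; the known cells sum to 264, so (3,4) = 11.
Main diagonal must total 275; the given cells sum to 236, so (2,2) = 39.
From row 3, 275 − (95 + 63 + 11 + 79) gives (3,1) = 27.
Using column 2: 83 + 39 + 95 + 7 + ? → (4,2) = 275 − 224 = 51.
From anti-diagonal, 275 − (47 + 55 + 63 + 51) gives (5,1) = 59.
Row 5: 59 + 7 + 43 + 91 + ? = 275, so (5,3) = 75.
Column 1: 15 + 27 + 103 + 59 + ? = 275, so (2,1) = 71.
Column 3: 31 + 87 + 63 + 75 + ? = 275, so (4,3) = 19.
Row 2 must total 275; the given cells sum to 252, so (2,5) = 23.

23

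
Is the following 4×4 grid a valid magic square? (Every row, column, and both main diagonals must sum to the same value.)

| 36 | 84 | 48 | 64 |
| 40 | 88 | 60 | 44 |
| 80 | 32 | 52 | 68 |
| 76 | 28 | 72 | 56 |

Yes

Row 1: 36 + 84 + 48 + 64 = 232.
Row 2: 40 + 88 + 60 + 44 = 232.
Row 3: 80 + 32 + 52 + 68 = 232.
Row 4: 76 + 28 + 72 + 56 = 232.
Column 1: 36 + 40 + 80 + 76 = 232.
Column 2: 84 + 88 + 32 + 28 = 232.
Column 3: 48 + 60 + 52 + 72 = 232.
Column 4: 64 + 44 + 68 + 56 = 232.
Main diagonal: 36 + 88 + 52 + 56 = 232.
Anti-diagonal: 64 + 60 + 32 + 76 = 232.
All lines sum to 232.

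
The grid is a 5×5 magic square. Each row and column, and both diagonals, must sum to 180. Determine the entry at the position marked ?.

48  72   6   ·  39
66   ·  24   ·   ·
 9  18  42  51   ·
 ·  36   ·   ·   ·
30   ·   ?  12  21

63

The remaining cell in row 1 is (1,4) = 180 − 165 = 15.
Row 3: 9 + 18 + 42 + 51 + ? = 180, so (3,5) = 60.
Using column 1: 48 + 66 + 9 + 30 + ? → (4,1) = 180 − 153 = 27.
Using anti-diagonal: 39 + 42 + 36 + 30 + ? → (2,4) = 180 − 147 = 33.
Using column 4: 15 + 33 + 51 + 12 + ? → (4,4) = 180 − 111 = 69.
Using main diagonal: 48 + 42 + 69 + 21 + ? → (2,2) = 180 − 180 = 0.
Using row 2: 66 + 0 + 24 + 33 + ? → (2,5) = 180 − 123 = 57.
Column 2 must total 180; the given cells sum to 126, so (5,2) = 54.
From column 5, 180 − (39 + 57 + 60 + 21) gives (4,5) = 3.
Row 4 must total 180; the given cells sum to 135, so (4,3) = 45.
Row 5 must total 180; the given cells sum to 117, so (5,3) = 63.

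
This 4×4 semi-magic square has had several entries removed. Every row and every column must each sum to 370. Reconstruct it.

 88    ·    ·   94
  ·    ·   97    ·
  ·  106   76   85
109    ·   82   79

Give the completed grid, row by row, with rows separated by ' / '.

From row 3, 370 − (106 + 76 + 85) gives (3,1) = 103.
Row 4 needs 370; the known cells sum to 270, so (4,2) = 100.
From column 1, 370 − (88 + 103 + 109) gives (2,1) = 70.
The remaining cell in column 3 is (1,3) = 370 − 255 = 115.
From column 4, 370 − (94 + 85 + 79) gives (2,4) = 112.
Using row 1: 88 + 115 + 94 + ? → (1,2) = 370 − 297 = 73.
Row 2 must total 370; the given cells sum to 279, so (2,2) = 91.

88 73 115 94 / 70 91 97 112 / 103 106 76 85 / 109 100 82 79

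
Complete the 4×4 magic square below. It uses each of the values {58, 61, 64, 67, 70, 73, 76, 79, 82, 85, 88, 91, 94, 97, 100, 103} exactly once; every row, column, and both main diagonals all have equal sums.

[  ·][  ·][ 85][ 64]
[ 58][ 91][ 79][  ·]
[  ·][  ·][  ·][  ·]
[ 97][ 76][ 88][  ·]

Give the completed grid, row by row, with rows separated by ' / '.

The 16 entries sum to 1288, so each line sums to 1288/4 = 322.
Row 2 needs 322; the known cells sum to 228, so (2,4) = 94.
Row 4 needs 322; the known cells sum to 261, so (4,4) = 61.
From column 3, 322 − (85 + 79 + 88) gives (3,3) = 70.
Column 4: 64 + 94 + 61 + ? = 322, so (3,4) = 103.
Using main diagonal: 91 + 70 + 61 + ? → (1,1) = 322 − 222 = 100.
The remaining cell in anti-diagonal is (3,2) = 322 − 240 = 82.
From row 1, 322 − (100 + 85 + 64) gives (1,2) = 73.
Row 3 must total 322; the given cells sum to 255, so (3,1) = 67.

100 73 85 64 / 58 91 79 94 / 67 82 70 103 / 97 76 88 61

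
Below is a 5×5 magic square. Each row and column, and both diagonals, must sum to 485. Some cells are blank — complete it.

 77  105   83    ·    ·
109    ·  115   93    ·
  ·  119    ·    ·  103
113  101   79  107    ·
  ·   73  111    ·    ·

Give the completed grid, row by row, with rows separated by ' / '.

77 105 83 121 99 / 109 87 115 93 81 / 91 119 97 75 103 / 113 101 79 107 85 / 95 73 111 89 117

Using row 4: 113 + 101 + 79 + 107 + ? → (4,5) = 485 − 400 = 85.
The remaining cell in column 2 is (2,2) = 485 − 398 = 87.
Using column 3: 83 + 115 + 79 + 111 + ? → (3,3) = 485 − 388 = 97.
Main diagonal must total 485; the given cells sum to 368, so (5,5) = 117.
Using row 2: 109 + 87 + 115 + 93 + ? → (2,5) = 485 − 404 = 81.
Using column 5: 81 + 103 + 85 + 117 + ? → (1,5) = 485 − 386 = 99.
Anti-diagonal: 99 + 93 + 97 + 101 + ? = 485, so (5,1) = 95.
Using row 1: 77 + 105 + 83 + 99 + ? → (1,4) = 485 − 364 = 121.
Using row 5: 95 + 73 + 111 + 117 + ? → (5,4) = 485 − 396 = 89.
Column 1 needs 485; the known cells sum to 394, so (3,1) = 91.
Using column 4: 121 + 93 + 107 + 89 + ? → (3,4) = 485 − 410 = 75.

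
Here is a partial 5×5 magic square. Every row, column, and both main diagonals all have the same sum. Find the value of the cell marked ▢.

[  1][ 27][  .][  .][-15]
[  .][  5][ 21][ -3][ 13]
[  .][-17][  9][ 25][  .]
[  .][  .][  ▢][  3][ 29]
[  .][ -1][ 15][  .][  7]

-13

Main diagonal is complete and sums to 25; that is the magic constant.
From row 2, 25 − (5 + 21 + (-3) + 13) gives (2,1) = -11.
Column 2 must total 25; the given cells sum to 14, so (4,2) = 11.
Column 5 must total 25; the given cells sum to 34, so (3,5) = -9.
Using anti-diagonal: -15 + (-3) + 9 + 11 + ? → (5,1) = 25 − 2 = 23.
Row 3 must total 25; the given cells sum to 8, so (3,1) = 17.
The remaining cell in row 5 is (5,4) = 25 − 44 = -19.
Column 1 needs 25; the known cells sum to 30, so (4,1) = -5.
The remaining cell in column 4 is (1,4) = 25 − 6 = 19.
Row 1 must total 25; the given cells sum to 32, so (1,3) = -7.
Row 4: -5 + 11 + 3 + 29 + ? = 25, so (4,3) = -13.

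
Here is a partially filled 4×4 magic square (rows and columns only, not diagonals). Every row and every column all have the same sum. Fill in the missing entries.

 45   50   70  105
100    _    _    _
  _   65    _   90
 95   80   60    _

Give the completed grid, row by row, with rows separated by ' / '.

Row 1 is already complete: 45 + 50 + 70 + 105 = 270, so that is the magic constant.
From row 4, 270 − (95 + 80 + 60) gives (4,4) = 35.
Column 1 must total 270; the given cells sum to 240, so (3,1) = 30.
Column 2 must total 270; the given cells sum to 195, so (2,2) = 75.
From column 4, 270 − (105 + 90 + 35) gives (2,4) = 40.
Row 2: 100 + 75 + 40 + ? = 270, so (2,3) = 55.
From row 3, 270 − (30 + 65 + 90) gives (3,3) = 85.

45 50 70 105 / 100 75 55 40 / 30 65 85 90 / 95 80 60 35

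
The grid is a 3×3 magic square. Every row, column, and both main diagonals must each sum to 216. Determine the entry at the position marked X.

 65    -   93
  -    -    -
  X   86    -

51

Row 1 must total 216; the given cells sum to 158, so (1,2) = 58.
Column 2 needs 216; the known cells sum to 144, so (2,2) = 72.
Main diagonal needs 216; the known cells sum to 137, so (3,3) = 79.
From anti-diagonal, 216 − (93 + 72) gives (3,1) = 51.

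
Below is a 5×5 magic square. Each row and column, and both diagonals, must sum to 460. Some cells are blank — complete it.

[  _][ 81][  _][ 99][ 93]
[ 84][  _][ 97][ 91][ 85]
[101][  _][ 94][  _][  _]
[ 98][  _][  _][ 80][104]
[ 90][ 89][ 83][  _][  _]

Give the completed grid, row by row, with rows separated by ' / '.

87 81 100 99 93 / 84 103 97 91 85 / 101 95 94 88 82 / 98 92 86 80 104 / 90 89 83 102 96

From row 2, 460 − (84 + 97 + 91 + 85) gives (2,2) = 103.
Column 1: 84 + 101 + 98 + 90 + ? = 460, so (1,1) = 87.
Main diagonal must total 460; the given cells sum to 364, so (5,5) = 96.
Anti-diagonal must total 460; the given cells sum to 368, so (4,2) = 92.
Row 1 needs 460; the known cells sum to 360, so (1,3) = 100.
From row 4, 460 − (98 + 92 + 80 + 104) gives (4,3) = 86.
Row 5 needs 460; the known cells sum to 358, so (5,4) = 102.
Column 2 must total 460; the given cells sum to 365, so (3,2) = 95.
Column 4: 99 + 91 + 80 + 102 + ? = 460, so (3,4) = 88.
From column 5, 460 − (93 + 85 + 104 + 96) gives (3,5) = 82.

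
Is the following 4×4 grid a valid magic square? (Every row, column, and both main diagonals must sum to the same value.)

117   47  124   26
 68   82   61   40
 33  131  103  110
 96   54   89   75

Row 1: 117 + 47 + 124 + 26 = 314.
Row 2: 68 + 82 + 61 + 40 = 251.
Row 3: 33 + 131 + 103 + 110 = 377.
Row 4: 96 + 54 + 89 + 75 = 314.
Column 1: 117 + 68 + 33 + 96 = 314.
Column 2: 47 + 82 + 131 + 54 = 314.
Column 3: 124 + 61 + 103 + 89 = 377.
Column 4: 26 + 40 + 110 + 75 = 251.
Main diagonal: 117 + 82 + 103 + 75 = 377.
Anti-diagonal: 26 + 61 + 131 + 96 = 314.

No — column 2 sums to 314 but main diagonal sums to 377.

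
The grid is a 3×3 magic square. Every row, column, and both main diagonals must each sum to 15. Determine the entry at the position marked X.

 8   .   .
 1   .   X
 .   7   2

Row 3 needs 15; the known cells sum to 9, so (3,1) = 6.
The remaining cell in main diagonal is (2,2) = 15 − 10 = 5.
From anti-diagonal, 15 − (5 + 6) gives (1,3) = 4.
Using row 1: 8 + 4 + ? → (1,2) = 15 − 12 = 3.
Row 2 needs 15; the known cells sum to 6, so (2,3) = 9.

9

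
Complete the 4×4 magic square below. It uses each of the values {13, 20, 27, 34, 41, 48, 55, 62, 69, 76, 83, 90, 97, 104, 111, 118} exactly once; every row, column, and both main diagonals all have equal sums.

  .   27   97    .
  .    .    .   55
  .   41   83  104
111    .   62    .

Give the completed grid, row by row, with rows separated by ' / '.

The 16 entries sum to 1048, so each line sums to 1048/4 = 262.
Using row 3: 41 + 83 + 104 + ? → (3,1) = 262 − 228 = 34.
Column 3: 97 + 83 + 62 + ? = 262, so (2,3) = 20.
Using anti-diagonal: 20 + 41 + 111 + ? → (1,4) = 262 − 172 = 90.
From row 1, 262 − (27 + 97 + 90) gives (1,1) = 48.
Column 1 needs 262; the known cells sum to 193, so (2,1) = 69.
From column 4, 262 − (90 + 55 + 104) gives (4,4) = 13.
Main diagonal needs 262; the known cells sum to 144, so (2,2) = 118.
Using row 4: 111 + 62 + 13 + ? → (4,2) = 262 − 186 = 76.

48 27 97 90 / 69 118 20 55 / 34 41 83 104 / 111 76 62 13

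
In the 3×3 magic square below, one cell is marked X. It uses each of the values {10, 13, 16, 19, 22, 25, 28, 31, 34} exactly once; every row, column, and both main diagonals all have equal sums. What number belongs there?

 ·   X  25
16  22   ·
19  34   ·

The 9 entries sum to 198, so each line sums to 198/3 = 66.
Row 2: 16 + 22 + ? = 66, so (2,3) = 28.
Row 3: 19 + 34 + ? = 66, so (3,3) = 13.
The remaining cell in column 1 is (1,1) = 66 − 35 = 31.
Column 2 must total 66; the given cells sum to 56, so (1,2) = 10.

10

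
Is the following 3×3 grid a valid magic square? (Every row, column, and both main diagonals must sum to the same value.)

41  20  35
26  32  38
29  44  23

Yes

Row 1: 41 + 20 + 35 = 96.
Row 2: 26 + 32 + 38 = 96.
Row 3: 29 + 44 + 23 = 96.
Column 1: 41 + 26 + 29 = 96.
Column 2: 20 + 32 + 44 = 96.
Column 3: 35 + 38 + 23 = 96.
Main diagonal: 41 + 32 + 23 = 96.
Anti-diagonal: 35 + 32 + 29 = 96.
All lines sum to 96.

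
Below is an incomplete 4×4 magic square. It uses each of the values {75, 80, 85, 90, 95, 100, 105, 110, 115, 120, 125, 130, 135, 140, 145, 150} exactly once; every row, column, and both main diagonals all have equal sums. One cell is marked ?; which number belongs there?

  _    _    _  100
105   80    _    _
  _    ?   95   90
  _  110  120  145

125

The 16 entries sum to 1800, so each line sums to 1800/4 = 450.
The remaining cell in row 4 is (4,1) = 450 − 375 = 75.
From column 4, 450 − (100 + 90 + 145) gives (2,4) = 115.
The remaining cell in main diagonal is (1,1) = 450 − 320 = 130.
Row 2: 105 + 80 + 115 + ? = 450, so (2,3) = 150.
From column 1, 450 − (130 + 105 + 75) gives (3,1) = 140.
Using column 3: 150 + 95 + 120 + ? → (1,3) = 450 − 365 = 85.
Anti-diagonal needs 450; the known cells sum to 325, so (3,2) = 125.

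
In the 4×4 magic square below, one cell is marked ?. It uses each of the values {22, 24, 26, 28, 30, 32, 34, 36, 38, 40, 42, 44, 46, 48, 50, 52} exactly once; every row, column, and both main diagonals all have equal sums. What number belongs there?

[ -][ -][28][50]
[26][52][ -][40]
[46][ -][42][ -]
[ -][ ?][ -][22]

34

The 16 entries sum to 592, so each line sums to 592/4 = 148.
Row 2 needs 148; the known cells sum to 118, so (2,3) = 30.
From column 3, 148 − (28 + 30 + 42) gives (4,3) = 48.
Column 4: 50 + 40 + 22 + ? = 148, so (3,4) = 36.
From main diagonal, 148 − (52 + 42 + 22) gives (1,1) = 32.
From row 1, 148 − (32 + 28 + 50) gives (1,2) = 38.
Row 3 needs 148; the known cells sum to 124, so (3,2) = 24.
Column 1 must total 148; the given cells sum to 104, so (4,1) = 44.
The remaining cell in column 2 is (4,2) = 148 − 114 = 34.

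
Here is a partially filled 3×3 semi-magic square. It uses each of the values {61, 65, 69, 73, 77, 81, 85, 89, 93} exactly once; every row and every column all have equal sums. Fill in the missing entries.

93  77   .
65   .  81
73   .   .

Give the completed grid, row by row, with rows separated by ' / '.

The 9 entries sum to 693, so each line sums to 693/3 = 231.
Row 1 needs 231; the known cells sum to 170, so (1,3) = 61.
Row 2 must total 231; the given cells sum to 146, so (2,2) = 85.
The remaining cell in column 2 is (3,2) = 231 − 162 = 69.
From column 3, 231 − (61 + 81) gives (3,3) = 89.

93 77 61 / 65 85 81 / 73 69 89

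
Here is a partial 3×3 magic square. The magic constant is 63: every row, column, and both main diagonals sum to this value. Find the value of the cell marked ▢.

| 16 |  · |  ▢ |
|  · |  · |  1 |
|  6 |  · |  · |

36

Using column 1: 16 + 6 + ? → (2,1) = 63 − 22 = 41.
Row 2: 41 + 1 + ? = 63, so (2,2) = 21.
From main diagonal, 63 − (16 + 21) gives (3,3) = 26.
Anti-diagonal: 21 + 6 + ? = 63, so (1,3) = 36.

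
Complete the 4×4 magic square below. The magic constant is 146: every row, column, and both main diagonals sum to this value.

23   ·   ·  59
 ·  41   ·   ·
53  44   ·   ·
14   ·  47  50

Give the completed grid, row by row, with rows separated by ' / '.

Row 4: 14 + 47 + 50 + ? = 146, so (4,2) = 35.
Column 1 needs 146; the known cells sum to 90, so (2,1) = 56.
Column 2 needs 146; the known cells sum to 120, so (1,2) = 26.
Main diagonal must total 146; the given cells sum to 114, so (3,3) = 32.
The remaining cell in anti-diagonal is (2,3) = 146 − 117 = 29.
Row 1 must total 146; the given cells sum to 108, so (1,3) = 38.
Row 2 must total 146; the given cells sum to 126, so (2,4) = 20.
The remaining cell in row 3 is (3,4) = 146 − 129 = 17.

23 26 38 59 / 56 41 29 20 / 53 44 32 17 / 14 35 47 50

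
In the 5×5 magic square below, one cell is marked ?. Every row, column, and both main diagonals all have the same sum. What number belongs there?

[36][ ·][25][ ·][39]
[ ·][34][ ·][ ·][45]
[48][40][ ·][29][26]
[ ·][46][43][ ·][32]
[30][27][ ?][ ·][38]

Column 5 is complete and sums to 180; that is the magic constant.
The remaining cell in row 3 is (3,3) = 180 − 143 = 37.
Using column 2: 34 + 40 + 46 + 27 + ? → (1,2) = 180 − 147 = 33.
Main diagonal must total 180; the given cells sum to 145, so (4,4) = 35.
From anti-diagonal, 180 − (39 + 37 + 46 + 30) gives (2,4) = 28.
Using row 1: 36 + 33 + 25 + 39 + ? → (1,4) = 180 − 133 = 47.
Row 4: 46 + 43 + 35 + 32 + ? = 180, so (4,1) = 24.
Using column 1: 36 + 48 + 24 + 30 + ? → (2,1) = 180 − 138 = 42.
Column 4 must total 180; the given cells sum to 139, so (5,4) = 41.
The remaining cell in row 2 is (2,3) = 180 − 149 = 31.
Row 5 needs 180; the known cells sum to 136, so (5,3) = 44.

44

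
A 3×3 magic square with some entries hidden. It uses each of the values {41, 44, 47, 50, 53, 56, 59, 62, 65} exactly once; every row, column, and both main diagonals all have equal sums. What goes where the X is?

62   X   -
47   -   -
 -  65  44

41

The 9 entries sum to 477, so each line sums to 477/3 = 159.
Row 3 must total 159; the given cells sum to 109, so (3,1) = 50.
The remaining cell in main diagonal is (2,2) = 159 − 106 = 53.
Using anti-diagonal: 53 + 50 + ? → (1,3) = 159 − 103 = 56.
Row 1 must total 159; the given cells sum to 118, so (1,2) = 41.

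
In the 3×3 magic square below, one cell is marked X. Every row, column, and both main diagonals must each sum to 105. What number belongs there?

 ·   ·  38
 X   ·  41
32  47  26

29

Using anti-diagonal: 38 + 32 + ? → (2,2) = 105 − 70 = 35.
Row 2: 35 + 41 + ? = 105, so (2,1) = 29.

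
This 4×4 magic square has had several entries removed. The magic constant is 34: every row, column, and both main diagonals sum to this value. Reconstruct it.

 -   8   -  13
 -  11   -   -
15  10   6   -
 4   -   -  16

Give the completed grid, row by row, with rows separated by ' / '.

Using row 3: 15 + 10 + 6 + ? → (3,4) = 34 − 31 = 3.
Column 2 needs 34; the known cells sum to 29, so (4,2) = 5.
Column 4 must total 34; the given cells sum to 32, so (2,4) = 2.
Using main diagonal: 11 + 6 + 16 + ? → (1,1) = 34 − 33 = 1.
The remaining cell in anti-diagonal is (2,3) = 34 − 27 = 7.
The remaining cell in row 1 is (1,3) = 34 − 22 = 12.
Using row 2: 11 + 7 + 2 + ? → (2,1) = 34 − 20 = 14.
Row 4 needs 34; the known cells sum to 25, so (4,3) = 9.

1 8 12 13 / 14 11 7 2 / 15 10 6 3 / 4 5 9 16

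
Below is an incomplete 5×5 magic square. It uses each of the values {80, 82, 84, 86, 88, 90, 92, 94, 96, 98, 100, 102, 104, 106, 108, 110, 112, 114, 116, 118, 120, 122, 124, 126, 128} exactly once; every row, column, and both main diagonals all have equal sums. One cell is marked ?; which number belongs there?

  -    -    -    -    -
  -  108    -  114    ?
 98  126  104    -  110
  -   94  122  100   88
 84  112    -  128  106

92

The 25 entries sum to 2600, so each line sums to 2600/5 = 520.
Using row 3: 98 + 126 + 104 + 110 + ? → (3,4) = 520 − 438 = 82.
Row 4: 94 + 122 + 100 + 88 + ? = 520, so (4,1) = 116.
Using row 5: 84 + 112 + 128 + 106 + ? → (5,3) = 520 − 430 = 90.
Column 2 must total 520; the given cells sum to 440, so (1,2) = 80.
From column 4, 520 − (114 + 82 + 100 + 128) gives (1,4) = 96.
Main diagonal: 108 + 104 + 100 + 106 + ? = 520, so (1,1) = 102.
Anti-diagonal: 114 + 104 + 94 + 84 + ? = 520, so (1,5) = 124.
The remaining cell in row 1 is (1,3) = 520 − 402 = 118.
Column 1: 102 + 98 + 116 + 84 + ? = 520, so (2,1) = 120.
Column 3 must total 520; the given cells sum to 434, so (2,3) = 86.
Column 5 must total 520; the given cells sum to 428, so (2,5) = 92.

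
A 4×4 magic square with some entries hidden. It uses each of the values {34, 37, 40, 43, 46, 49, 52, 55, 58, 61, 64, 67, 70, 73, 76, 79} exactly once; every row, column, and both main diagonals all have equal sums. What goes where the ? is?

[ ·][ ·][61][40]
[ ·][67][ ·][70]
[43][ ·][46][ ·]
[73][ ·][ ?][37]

64

The 16 entries sum to 904, so each line sums to 904/4 = 226.
Column 4: 40 + 70 + 37 + ? = 226, so (3,4) = 79.
From main diagonal, 226 − (67 + 46 + 37) gives (1,1) = 76.
Row 1 needs 226; the known cells sum to 177, so (1,2) = 49.
Row 3 needs 226; the known cells sum to 168, so (3,2) = 58.
The remaining cell in column 1 is (2,1) = 226 − 192 = 34.
The remaining cell in column 2 is (4,2) = 226 − 174 = 52.
Anti-diagonal: 40 + 58 + 73 + ? = 226, so (2,3) = 55.
Row 4 must total 226; the given cells sum to 162, so (4,3) = 64.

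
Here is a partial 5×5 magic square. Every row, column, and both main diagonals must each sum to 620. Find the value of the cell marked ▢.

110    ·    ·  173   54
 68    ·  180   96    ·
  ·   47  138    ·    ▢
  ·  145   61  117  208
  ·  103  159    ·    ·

75

From row 4, 620 − (145 + 61 + 117 + 208) gives (4,1) = 89.
Column 3: 180 + 138 + 61 + 159 + ? = 620, so (1,3) = 82.
From anti-diagonal, 620 − (54 + 96 + 138 + 145) gives (5,1) = 187.
Using row 1: 110 + 82 + 173 + 54 + ? → (1,2) = 620 − 419 = 201.
Column 1: 110 + 68 + 89 + 187 + ? = 620, so (3,1) = 166.
Column 2 needs 620; the known cells sum to 496, so (2,2) = 124.
Using main diagonal: 110 + 124 + 138 + 117 + ? → (5,5) = 620 − 489 = 131.
Row 2: 68 + 124 + 180 + 96 + ? = 620, so (2,5) = 152.
From row 5, 620 − (187 + 103 + 159 + 131) gives (5,4) = 40.
Column 4 needs 620; the known cells sum to 426, so (3,4) = 194.
The remaining cell in column 5 is (3,5) = 620 − 545 = 75.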